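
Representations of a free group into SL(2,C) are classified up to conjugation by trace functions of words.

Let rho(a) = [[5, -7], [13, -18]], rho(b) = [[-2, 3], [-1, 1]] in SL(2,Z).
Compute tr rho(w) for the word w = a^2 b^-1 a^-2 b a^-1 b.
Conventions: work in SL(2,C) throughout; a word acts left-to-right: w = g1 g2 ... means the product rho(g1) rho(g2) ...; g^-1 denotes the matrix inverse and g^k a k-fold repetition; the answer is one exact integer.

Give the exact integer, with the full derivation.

-216325

rho(a) = [[5, -7], [13, -18]]
... * rho(a) = [[5, -7], [13, -18]]  ->  [[-66, 91], [-169, 233]]
... * rho(b^-1) = [[1, -3], [1, -2]]  ->  [[25, 16], [64, 41]]
... * rho(a^-1) = [[-18, 7], [-13, 5]]  ->  [[-658, 255], [-1685, 653]]
... * rho(a^-1) = [[-18, 7], [-13, 5]]  ->  [[8529, -3331], [21841, -8530]]
... * rho(b) = [[-2, 3], [-1, 1]]  ->  [[-13727, 22256], [-35152, 56993]]
... * rho(a^-1) = [[-18, 7], [-13, 5]]  ->  [[-42242, 15191], [-108173, 38901]]
... * rho(b) = [[-2, 3], [-1, 1]]  ->  [[69293, -111535], [177445, -285618]]
tr = 69293 + -285618 = -216325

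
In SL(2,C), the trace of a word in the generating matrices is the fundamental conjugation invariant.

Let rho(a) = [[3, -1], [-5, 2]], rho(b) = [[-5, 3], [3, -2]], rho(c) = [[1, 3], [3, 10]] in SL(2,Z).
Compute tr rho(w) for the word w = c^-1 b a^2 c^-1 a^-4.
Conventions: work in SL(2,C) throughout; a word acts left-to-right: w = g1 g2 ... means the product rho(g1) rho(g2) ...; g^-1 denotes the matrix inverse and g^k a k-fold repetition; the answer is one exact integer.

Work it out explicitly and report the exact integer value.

rho(c^-1) = [[10, -3], [-3, 1]]
... * rho(b) = [[-5, 3], [3, -2]]  ->  [[-59, 36], [18, -11]]
... * rho(a) = [[3, -1], [-5, 2]]  ->  [[-357, 131], [109, -40]]
... * rho(a) = [[3, -1], [-5, 2]]  ->  [[-1726, 619], [527, -189]]
... * rho(c^-1) = [[10, -3], [-3, 1]]  ->  [[-19117, 5797], [5837, -1770]]
... * rho(a^-1) = [[2, 1], [5, 3]]  ->  [[-9249, -1726], [2824, 527]]
... * rho(a^-1) = [[2, 1], [5, 3]]  ->  [[-27128, -14427], [8283, 4405]]
... * rho(a^-1) = [[2, 1], [5, 3]]  ->  [[-126391, -70409], [38591, 21498]]
... * rho(a^-1) = [[2, 1], [5, 3]]  ->  [[-604827, -337618], [184672, 103085]]
tr = -604827 + 103085 = -501742

-501742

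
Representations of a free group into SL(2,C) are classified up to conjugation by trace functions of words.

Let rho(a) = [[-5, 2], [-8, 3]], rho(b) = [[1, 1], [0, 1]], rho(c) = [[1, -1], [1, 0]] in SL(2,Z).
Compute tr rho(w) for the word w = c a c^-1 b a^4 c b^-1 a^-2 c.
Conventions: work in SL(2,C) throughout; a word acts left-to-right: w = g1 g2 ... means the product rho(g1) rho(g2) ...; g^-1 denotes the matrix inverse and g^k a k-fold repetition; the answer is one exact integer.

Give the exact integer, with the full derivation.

5062

rho(c) = [[1, -1], [1, 0]]
... * rho(a) = [[-5, 2], [-8, 3]]  ->  [[3, -1], [-5, 2]]
... * rho(c^-1) = [[0, 1], [-1, 1]]  ->  [[1, 2], [-2, -3]]
... * rho(b) = [[1, 1], [0, 1]]  ->  [[1, 3], [-2, -5]]
... * rho(a) = [[-5, 2], [-8, 3]]  ->  [[-29, 11], [50, -19]]
... * rho(a) = [[-5, 2], [-8, 3]]  ->  [[57, -25], [-98, 43]]
... * rho(a) = [[-5, 2], [-8, 3]]  ->  [[-85, 39], [146, -67]]
... * rho(a) = [[-5, 2], [-8, 3]]  ->  [[113, -53], [-194, 91]]
... * rho(c) = [[1, -1], [1, 0]]  ->  [[60, -113], [-103, 194]]
... * rho(b^-1) = [[1, -1], [0, 1]]  ->  [[60, -173], [-103, 297]]
... * rho(a^-1) = [[3, -2], [8, -5]]  ->  [[-1204, 745], [2067, -1279]]
... * rho(a^-1) = [[3, -2], [8, -5]]  ->  [[2348, -1317], [-4031, 2261]]
... * rho(c) = [[1, -1], [1, 0]]  ->  [[1031, -2348], [-1770, 4031]]
tr = 1031 + 4031 = 5062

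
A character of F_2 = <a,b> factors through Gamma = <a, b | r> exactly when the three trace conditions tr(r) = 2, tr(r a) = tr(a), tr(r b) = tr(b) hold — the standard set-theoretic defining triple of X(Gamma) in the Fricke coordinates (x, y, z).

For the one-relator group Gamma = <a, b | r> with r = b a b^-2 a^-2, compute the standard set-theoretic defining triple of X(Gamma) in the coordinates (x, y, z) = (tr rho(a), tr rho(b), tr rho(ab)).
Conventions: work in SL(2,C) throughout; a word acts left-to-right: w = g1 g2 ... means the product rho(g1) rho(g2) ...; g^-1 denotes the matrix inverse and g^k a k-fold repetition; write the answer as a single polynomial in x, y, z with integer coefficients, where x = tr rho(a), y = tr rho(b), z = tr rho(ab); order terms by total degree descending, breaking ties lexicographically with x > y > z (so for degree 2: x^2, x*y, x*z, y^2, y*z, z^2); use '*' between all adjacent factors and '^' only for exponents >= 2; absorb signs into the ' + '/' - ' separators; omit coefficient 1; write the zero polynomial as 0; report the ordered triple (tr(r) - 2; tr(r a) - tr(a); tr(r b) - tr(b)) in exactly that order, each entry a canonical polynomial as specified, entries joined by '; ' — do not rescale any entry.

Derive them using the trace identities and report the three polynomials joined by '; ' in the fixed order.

tr(a b a) = tr(a)*tr(b a) - tr(b) = x*z - y
apply: tr(a b a b) = tr(b a)*tr(b a) - tr(1) = z^2 - 2
use: tr(b a b^-1 a) = tr(a b a)*tr(b) - tr(a b a b) = x*y*z - y^2 - z^2 + 2
tr(a^-1 b a b^-1) = tr(b a b^-1)*tr(a) - tr(b a b^-1 a) = -x*y*z + x^2 + y^2 + z^2 - 2
tr(b a b^-2 a^-1) = tr(a^-1 b a b^-1)*tr(b) - tr(a^-1 b a) = -x*y^2*z + x^2*y + y^3 + y*z^2 - 3*y
apply: tr(a b^-1) = tr(a)*tr(b) - tr(a b) = x*y - z
tr(b a b^-2 a^-2) = tr(b a b^-2 a^-1)*tr(a) - tr(b a b^-2) = -x^2*y^2*z + x^3*y + x*y^3 + x*y*z^2 - 4*x*y + z
use: tr(b^2 a) = tr(b)*tr(a b) - tr(a) = y*z - x
apply: tr(b^2) = tr(b)*tr(b) - tr(1) = y^2 - 2
apply: tr(a b^2 a) = tr(a)*tr(b^2 a) - tr(b^2) = x*y*z - x^2 - y^2 + 2
tr(a b^2 a b) = tr(b)*tr(a b a b) - tr(a b a) = y*z^2 - x*z - y
apply: tr(b^2 a b^-1 a) = tr(a b^2 a)*tr(b) - tr(a b^2 a b) = x*y^2*z - x^2*y - y^3 - y*z^2 + x*z + 3*y
tr(a^-1 b^2 a b^-1) = tr(b^2 a b^-1)*tr(a) - tr(b^2 a b^-1 a) = -x*y^2*z + x^2*y + y^3 + y*z^2 - 3*y
tr(a^-1 b^2 a b^-2) = tr(a^-1 b^2 a b^-1)*tr(b) - tr(a^-1 b^2 a) = -x*y^3*z + x^2*y^2 + y^4 + y^2*z^2 - 4*y^2 + 2
tr(b a b^-2 a^-2 b) = tr(a^-1 b^2 a b^-2)*tr(a) - tr(a^-1 b^2 a b^-2 a) = -x^2*y^3*z + x^3*y^2 + x*y^4 + x*y^2*z^2 - 4*x*y^2 + x
assemble the triple (tr(r) - 2; tr(r a) - x; tr(r b) - y)

-x^2*y^2*z + x^3*y + x*y^3 + x*y*z^2 - 4*x*y + z - 2; -x*y^2*z + x^2*y + y^3 + y*z^2 - x - 3*y; -x^2*y^3*z + x^3*y^2 + x*y^4 + x*y^2*z^2 - 4*x*y^2 + x - y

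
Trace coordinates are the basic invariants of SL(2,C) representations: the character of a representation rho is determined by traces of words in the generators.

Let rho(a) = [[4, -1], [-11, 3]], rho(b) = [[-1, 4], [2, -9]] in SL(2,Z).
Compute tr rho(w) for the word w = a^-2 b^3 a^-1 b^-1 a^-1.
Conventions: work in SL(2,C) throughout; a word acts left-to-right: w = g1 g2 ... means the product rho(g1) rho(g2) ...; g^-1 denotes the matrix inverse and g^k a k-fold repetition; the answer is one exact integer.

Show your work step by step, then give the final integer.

-3280405

rho(a^-1) = [[3, 1], [11, 4]]
... * rho(a^-1) = [[3, 1], [11, 4]]  ->  [[20, 7], [77, 27]]
... * rho(b) = [[-1, 4], [2, -9]]  ->  [[-6, 17], [-23, 65]]
... * rho(b) = [[-1, 4], [2, -9]]  ->  [[40, -177], [153, -677]]
... * rho(b) = [[-1, 4], [2, -9]]  ->  [[-394, 1753], [-1507, 6705]]
... * rho(a^-1) = [[3, 1], [11, 4]]  ->  [[18101, 6618], [69234, 25313]]
... * rho(b^-1) = [[-9, -4], [-2, -1]]  ->  [[-176145, -79022], [-673732, -302249]]
... * rho(a^-1) = [[3, 1], [11, 4]]  ->  [[-1397677, -492233], [-5345935, -1882728]]
tr = -1397677 + -1882728 = -3280405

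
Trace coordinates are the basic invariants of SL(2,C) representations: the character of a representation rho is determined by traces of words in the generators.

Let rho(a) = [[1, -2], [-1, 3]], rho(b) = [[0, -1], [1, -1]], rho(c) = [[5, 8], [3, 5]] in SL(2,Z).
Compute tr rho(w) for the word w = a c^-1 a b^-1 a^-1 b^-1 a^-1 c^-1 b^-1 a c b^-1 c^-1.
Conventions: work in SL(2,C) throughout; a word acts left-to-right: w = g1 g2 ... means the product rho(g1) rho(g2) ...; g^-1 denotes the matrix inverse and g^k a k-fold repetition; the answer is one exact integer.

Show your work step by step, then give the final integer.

rho(a) = [[1, -2], [-1, 3]]
... * rho(c^-1) = [[5, -8], [-3, 5]]  ->  [[11, -18], [-14, 23]]
... * rho(a) = [[1, -2], [-1, 3]]  ->  [[29, -76], [-37, 97]]
... * rho(b^-1) = [[-1, 1], [-1, 0]]  ->  [[47, 29], [-60, -37]]
... * rho(a^-1) = [[3, 2], [1, 1]]  ->  [[170, 123], [-217, -157]]
... * rho(b^-1) = [[-1, 1], [-1, 0]]  ->  [[-293, 170], [374, -217]]
... * rho(a^-1) = [[3, 2], [1, 1]]  ->  [[-709, -416], [905, 531]]
... * rho(c^-1) = [[5, -8], [-3, 5]]  ->  [[-2297, 3592], [2932, -4585]]
... * rho(b^-1) = [[-1, 1], [-1, 0]]  ->  [[-1295, -2297], [1653, 2932]]
... * rho(a) = [[1, -2], [-1, 3]]  ->  [[1002, -4301], [-1279, 5490]]
... * rho(c) = [[5, 8], [3, 5]]  ->  [[-7893, -13489], [10075, 17218]]
... * rho(b^-1) = [[-1, 1], [-1, 0]]  ->  [[21382, -7893], [-27293, 10075]]
... * rho(c^-1) = [[5, -8], [-3, 5]]  ->  [[130589, -210521], [-166690, 268719]]
tr = 130589 + 268719 = 399308

399308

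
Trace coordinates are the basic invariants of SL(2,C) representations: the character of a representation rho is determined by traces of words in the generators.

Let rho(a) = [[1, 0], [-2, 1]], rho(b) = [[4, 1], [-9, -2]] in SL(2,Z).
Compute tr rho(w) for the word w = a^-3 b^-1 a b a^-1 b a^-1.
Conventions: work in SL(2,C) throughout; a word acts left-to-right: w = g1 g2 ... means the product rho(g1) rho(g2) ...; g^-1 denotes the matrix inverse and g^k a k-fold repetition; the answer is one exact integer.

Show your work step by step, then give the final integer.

rho(a^-1) = [[1, 0], [2, 1]]
... * rho(a^-1) = [[1, 0], [2, 1]]  ->  [[1, 0], [4, 1]]
... * rho(a^-1) = [[1, 0], [2, 1]]  ->  [[1, 0], [6, 1]]
... * rho(b^-1) = [[-2, -1], [9, 4]]  ->  [[-2, -1], [-3, -2]]
... * rho(a) = [[1, 0], [-2, 1]]  ->  [[0, -1], [1, -2]]
... * rho(b) = [[4, 1], [-9, -2]]  ->  [[9, 2], [22, 5]]
... * rho(a^-1) = [[1, 0], [2, 1]]  ->  [[13, 2], [32, 5]]
... * rho(b) = [[4, 1], [-9, -2]]  ->  [[34, 9], [83, 22]]
... * rho(a^-1) = [[1, 0], [2, 1]]  ->  [[52, 9], [127, 22]]
tr = 52 + 22 = 74

74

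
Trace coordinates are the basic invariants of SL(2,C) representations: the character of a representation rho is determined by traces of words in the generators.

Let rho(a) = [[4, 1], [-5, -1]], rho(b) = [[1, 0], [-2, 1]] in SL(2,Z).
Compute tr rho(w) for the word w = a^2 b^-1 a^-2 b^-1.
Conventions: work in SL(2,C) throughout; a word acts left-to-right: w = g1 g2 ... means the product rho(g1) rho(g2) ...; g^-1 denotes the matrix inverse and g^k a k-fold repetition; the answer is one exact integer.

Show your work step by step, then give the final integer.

-34

rho(a) = [[4, 1], [-5, -1]]
... * rho(a) = [[4, 1], [-5, -1]]  ->  [[11, 3], [-15, -4]]
... * rho(b^-1) = [[1, 0], [2, 1]]  ->  [[17, 3], [-23, -4]]
... * rho(a^-1) = [[-1, -1], [5, 4]]  ->  [[-2, -5], [3, 7]]
... * rho(a^-1) = [[-1, -1], [5, 4]]  ->  [[-23, -18], [32, 25]]
... * rho(b^-1) = [[1, 0], [2, 1]]  ->  [[-59, -18], [82, 25]]
tr = -59 + 25 = -34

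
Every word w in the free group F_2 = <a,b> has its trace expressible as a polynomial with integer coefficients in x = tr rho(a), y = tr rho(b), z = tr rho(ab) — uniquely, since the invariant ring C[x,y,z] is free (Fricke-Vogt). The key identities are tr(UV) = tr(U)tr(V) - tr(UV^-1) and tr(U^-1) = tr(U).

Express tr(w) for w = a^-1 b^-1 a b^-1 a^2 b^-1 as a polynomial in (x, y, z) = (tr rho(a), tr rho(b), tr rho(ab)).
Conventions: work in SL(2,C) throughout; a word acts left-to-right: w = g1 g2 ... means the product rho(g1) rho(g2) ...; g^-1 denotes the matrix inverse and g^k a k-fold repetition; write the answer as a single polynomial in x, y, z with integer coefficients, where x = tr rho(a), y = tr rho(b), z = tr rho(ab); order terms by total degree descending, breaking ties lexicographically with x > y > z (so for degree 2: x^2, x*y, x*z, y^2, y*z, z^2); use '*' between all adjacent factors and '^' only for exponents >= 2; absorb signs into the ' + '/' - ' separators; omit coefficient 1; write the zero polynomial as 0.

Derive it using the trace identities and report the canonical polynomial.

x^3*y^2*z - x^4*y - 2*x^2*y*z^2 + x^3*z - x*y^2*z + x*z^3 + 3*x^2*y + y*z^2 - 3*x*z - y

tr(a^2) = tr(a)*tr(a) - tr(1)   [square of a] = x^2 - 2
and tr(a^2 b) = tr(a)*tr(b a) - tr(b)   [square of a] = x*z - y
next, tr(a b^-1 a) = tr(a^2)*tr(b) - tr(a^2 b)   [inverse elimination on b] = x^2*y - x*z - y
next, tr(a b a b) = tr(a b)*tr(a b) - tr(1)   [split at a repeated a] = z^2 - 2
tr(a b^-1 a b) = tr(a b a)*tr(b) - tr(a b a b)   [inverse elimination on b] = x*y*z - y^2 - z^2 + 2
and tr(b^-1 a b^-1 a) = tr(a b^-1 a)*tr(b) - tr(a b^-1 a b)   [inverse elimination on b] = x^2*y^2 - 2*x*y*z + z^2 - 2
tr(b^2 a) = tr(b)*tr(a b) - tr(a)   [square of b] = y*z - x
next, tr(b^2) = tr(b)*tr(b) - tr(1)   [square of b] = y^2 - 2
and tr(b^2 a^2) = tr(a)*tr(b^2 a) - tr(b^2)   [square of a] = x*y*z - x^2 - y^2 + 2
tr(a^2 b^2 a) = tr(a)*tr(b^2 a^2) - tr(b^2 a)   [square of a] = x^2*y*z - x^3 - x*y^2 - y*z + 3*x
tr(a b a^2 b) = tr(a)*tr(b a b a) - tr(b a b)   [square of a] = x*z^2 - y*z - x
tr(a b a^2) = tr(a)*tr(a b a) - tr(a b)   [square of a] = x^2*z - x*y - z
tr(a^2 b^2 a b) = tr(b)*tr(a b a^2 b) - tr(a b a^2)   [square of b] = x*y*z^2 - x^2*z - y^2*z + z
next, tr(b a b^-1 a^2 b) = tr(a^2 b^2 a)*tr(b) - tr(a^2 b^2 a b)   [inverse elimination on b] = x^2*y^2*z - x^3*y - x*y^3 - x*y*z^2 + x^2*z + 3*x*y - z
and tr(a^2 b a b a) = tr(a)*tr(b a b a^2) - tr(b a b a)   [square of a] = x^2*z^2 - x*y*z - x^2 - z^2 + 2
tr(b a b a b a) = tr(a b a b)*tr(a b) - tr(b a)   [split at a repeated a] = z^3 - 3*z
tr(b a b a b) = tr(b)*tr(a b a b) - tr(a b a)   [square of b] = y*z^2 - x*z - y
next, tr(a^2 b a b a b) = tr(a)*tr(b a b a b a) - tr(b a b a b)   [square of a] = x*z^3 - y*z^2 - 2*x*z + y
tr(b a b^-1 a^2 b a) = tr(a^2 b a b a)*tr(b) - tr(a^2 b a b a b)   [inverse elimination on b] = x^2*y*z^2 - x*y^2*z - x*z^3 - x^2*y + 2*x*z + y
tr(a b^-1 a^2 b a^-1 b) = tr(b a b^-1 a^2 b)*tr(a) - tr(b a b^-1 a^2 b a)   [inverse elimination on a] = x^3*y^2*z - x^4*y - x^2*y^3 - 2*x^2*y*z^2 + x^3*z + x*y^2*z + x*z^3 + 4*x^2*y - 3*x*z - y
next, tr(a^-1 b^-1 a b^-1 a^2 b) = tr(a b^-1 a^2 b a^-1)*tr(b) - tr(a b^-1 a^2 b a^-1 b)   [inverse elimination on b] = -x^3*y^2*z + x^4*y + x^2*y^3 + 2*x^2*y*z^2 - x^3*z - x*y^2*z - x*z^3 - 3*x^2*y + 3*x*z - y
tr(a^-1 b^-1 a b^-1 a^2 b^-1) = tr(a^-1 b^-1 a b^-1 a^2)*tr(b) - tr(a^-1 b^-1 a b^-1 a^2 b)   [inverse elimination on b] = x^3*y^2*z - x^4*y - 2*x^2*y*z^2 + x^3*z - x*y^2*z + x*z^3 + 3*x^2*y + y*z^2 - 3*x*z - y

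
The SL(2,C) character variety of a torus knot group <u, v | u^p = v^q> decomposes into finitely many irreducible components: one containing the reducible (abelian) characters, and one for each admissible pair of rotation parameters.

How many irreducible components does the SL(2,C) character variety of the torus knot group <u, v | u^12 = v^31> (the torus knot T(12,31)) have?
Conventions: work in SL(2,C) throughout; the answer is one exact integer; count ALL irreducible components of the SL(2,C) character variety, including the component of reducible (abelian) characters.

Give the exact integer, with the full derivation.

For T(12,31): irreducibility forces the central element u^12 = v^31 to one of +I, -I.
This locks tr(u) to 2*cos(pi*alpha/12), alpha in 1..11, and tr(v) to 2*cos(pi*beta/31), beta in 1..30, on each component of irreducible characters.
u^12 = (-1)^alpha I and v^31 = (-1)^beta I must agree, so alpha and beta have equal parity.
count pairs: odd alpha (6 choices) x odd beta (15), plus even alpha (5) x even beta (15): 6*15 + 5*15 = 165.
components with irreducible characters: 165; plus the single component of reducible (abelian) characters: total 166.

166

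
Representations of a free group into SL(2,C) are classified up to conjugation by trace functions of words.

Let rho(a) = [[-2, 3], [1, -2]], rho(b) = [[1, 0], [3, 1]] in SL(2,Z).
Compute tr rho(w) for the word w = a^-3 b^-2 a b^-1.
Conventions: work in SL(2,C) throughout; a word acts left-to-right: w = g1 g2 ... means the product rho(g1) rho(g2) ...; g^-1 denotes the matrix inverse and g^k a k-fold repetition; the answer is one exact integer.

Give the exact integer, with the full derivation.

rho(a^-1) = [[-2, -3], [-1, -2]]
... * rho(a^-1) = [[-2, -3], [-1, -2]]  ->  [[7, 12], [4, 7]]
... * rho(a^-1) = [[-2, -3], [-1, -2]]  ->  [[-26, -45], [-15, -26]]
... * rho(b^-1) = [[1, 0], [-3, 1]]  ->  [[109, -45], [63, -26]]
... * rho(b^-1) = [[1, 0], [-3, 1]]  ->  [[244, -45], [141, -26]]
... * rho(a) = [[-2, 3], [1, -2]]  ->  [[-533, 822], [-308, 475]]
... * rho(b^-1) = [[1, 0], [-3, 1]]  ->  [[-2999, 822], [-1733, 475]]
tr = -2999 + 475 = -2524

-2524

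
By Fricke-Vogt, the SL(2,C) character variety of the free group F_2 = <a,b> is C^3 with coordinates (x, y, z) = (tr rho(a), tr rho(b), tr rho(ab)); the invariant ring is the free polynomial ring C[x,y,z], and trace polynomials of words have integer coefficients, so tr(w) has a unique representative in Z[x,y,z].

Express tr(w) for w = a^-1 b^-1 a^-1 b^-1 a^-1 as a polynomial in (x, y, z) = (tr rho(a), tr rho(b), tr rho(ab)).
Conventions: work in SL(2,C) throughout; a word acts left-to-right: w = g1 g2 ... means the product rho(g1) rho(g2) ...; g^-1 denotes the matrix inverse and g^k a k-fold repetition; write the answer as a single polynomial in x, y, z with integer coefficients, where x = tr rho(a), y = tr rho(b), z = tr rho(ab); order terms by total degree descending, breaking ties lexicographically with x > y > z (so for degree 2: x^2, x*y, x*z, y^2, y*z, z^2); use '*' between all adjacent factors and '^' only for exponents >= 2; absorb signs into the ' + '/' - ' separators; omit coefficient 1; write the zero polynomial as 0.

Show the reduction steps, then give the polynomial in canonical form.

x*z^2 - y*z - x

trace(a^-1) = trace(a) = x
trace(a^-2) = trace(a^-1) * trace(a) - trace(1) = x^2 - 2
trace(a^-1 b) = trace(b) * trace(a) - trace(b a) = x*y - z
trace(a^-2 b) = trace(a^-1 b) * trace(a) - trace(a^-1 b a) = x^2*y - x*z - y
trace(a^-1 b^-1 a^-1) = trace(a^-2) * trace(b) - trace(a^-2 b) = x*z - y
trace(b^2) = trace(b) * trace(b) - trace(1) = y^2 - 2
trace(b^2 a) = trace(b) * trace(a b) - trace(a) = y*z - x
trace(b a^-1 b) = trace(b^2) * trace(a) - trace(b^2 a) = x*y^2 - y*z - x
trace(b a b a) = trace(a b) * trace(a b) - trace(1) = z^2 - 2
trace(b a^-1 b a) = trace(b a b) * trace(a) - trace(b a b a) = x*y*z - x^2 - z^2 + 2
trace(a^-1 b a^-1 b) = trace(b a^-1 b) * trace(a) - trace(b a^-1 b a) = x^2*y^2 - 2*x*y*z + z^2 - 2
trace(a^-1 b^-1 a^-1 b) = trace(a^-1 b a^-1) * trace(b) - trace(a^-1 b a^-1 b) = x*y*z - y^2 - z^2 + 2
trace(a^-1 b^-1 a^-1 b^-1) = trace(a^-1 b^-1 a^-1) * trace(b) - trace(a^-1 b^-1 a^-1 b) = z^2 - 2
trace(a^-1 b^-1 a^-1 b^-1 a^-1) = trace(a^-1 b^-1 a^-1 b^-1) * trace(a) - trace(a^-1 b^-1 a^-1 b^-1 a) = x*z^2 - y*z - x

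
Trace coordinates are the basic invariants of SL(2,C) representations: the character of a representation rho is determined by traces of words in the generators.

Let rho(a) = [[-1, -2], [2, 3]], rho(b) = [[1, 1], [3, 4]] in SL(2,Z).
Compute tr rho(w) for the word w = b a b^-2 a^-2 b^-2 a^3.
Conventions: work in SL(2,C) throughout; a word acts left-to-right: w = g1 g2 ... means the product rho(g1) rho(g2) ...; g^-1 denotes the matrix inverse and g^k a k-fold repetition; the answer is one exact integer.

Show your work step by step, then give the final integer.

rho(b) = [[1, 1], [3, 4]]
... * rho(a) = [[-1, -2], [2, 3]]  ->  [[1, 1], [5, 6]]
... * rho(b^-1) = [[4, -1], [-3, 1]]  ->  [[1, 0], [2, 1]]
... * rho(b^-1) = [[4, -1], [-3, 1]]  ->  [[4, -1], [5, -1]]
... * rho(a^-1) = [[3, 2], [-2, -1]]  ->  [[14, 9], [17, 11]]
... * rho(a^-1) = [[3, 2], [-2, -1]]  ->  [[24, 19], [29, 23]]
... * rho(b^-1) = [[4, -1], [-3, 1]]  ->  [[39, -5], [47, -6]]
... * rho(b^-1) = [[4, -1], [-3, 1]]  ->  [[171, -44], [206, -53]]
... * rho(a) = [[-1, -2], [2, 3]]  ->  [[-259, -474], [-312, -571]]
... * rho(a) = [[-1, -2], [2, 3]]  ->  [[-689, -904], [-830, -1089]]
... * rho(a) = [[-1, -2], [2, 3]]  ->  [[-1119, -1334], [-1348, -1607]]
tr = -1119 + -1607 = -2726

-2726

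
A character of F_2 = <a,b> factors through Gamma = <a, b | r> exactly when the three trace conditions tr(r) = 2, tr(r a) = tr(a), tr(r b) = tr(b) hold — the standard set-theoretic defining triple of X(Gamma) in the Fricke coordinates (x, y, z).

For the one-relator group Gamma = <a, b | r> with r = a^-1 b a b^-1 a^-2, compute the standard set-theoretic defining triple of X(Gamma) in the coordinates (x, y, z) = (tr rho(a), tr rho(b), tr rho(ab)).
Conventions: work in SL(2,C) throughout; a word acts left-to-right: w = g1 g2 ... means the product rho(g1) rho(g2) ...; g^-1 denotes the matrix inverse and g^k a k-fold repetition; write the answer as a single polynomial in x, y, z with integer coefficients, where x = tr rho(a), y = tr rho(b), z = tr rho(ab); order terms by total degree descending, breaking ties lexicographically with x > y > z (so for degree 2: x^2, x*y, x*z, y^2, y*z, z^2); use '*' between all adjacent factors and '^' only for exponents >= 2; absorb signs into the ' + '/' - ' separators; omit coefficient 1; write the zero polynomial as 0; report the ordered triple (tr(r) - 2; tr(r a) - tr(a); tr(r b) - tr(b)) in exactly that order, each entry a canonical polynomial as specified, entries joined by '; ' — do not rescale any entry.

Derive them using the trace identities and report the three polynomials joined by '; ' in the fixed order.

apply: tr(b a b) = tr(b) tr(a b) - tr(a) = y*z - x
apply: tr(b a b a) = tr(a b) tr(a b) - tr(1) = z^2 - 2
use: tr(a^-1 b a b) = tr(b a b) tr(a) - tr(b a b a) = x*y*z - x^2 - z^2 + 2
tr(a^-1 b a b^-1) = tr(a^-1 b a) tr(b) - tr(a^-1 b a b) = -x*y*z + x^2 + y^2 + z^2 - 2
apply: tr(a^-1 b a b^-1 a^-1) = tr(a^-1 b a b^-1) tr(a) - tr(a^-1 b a b^-1 a) = -x^2*y*z + x^3 + x*y^2 + x*z^2 - 3*x
apply: tr(a^-1 b a b^-1 a^-2) = tr(a^-1 b a b^-1 a^-1) tr(a) - tr(a^-1 b a b^-1) = -x^3*y*z + x^4 + x^2*y^2 + x^2*z^2 + x*y*z - 4*x^2 - y^2 - z^2 + 2
use: tr(a^2 b) = tr(a) tr(b a) - tr(b)   [square of a] = x*z - y
apply: tr(a^2) = tr(a) tr(a) - tr(1)   [square of a] = x^2 - 2
apply: tr(a b^2 a) = tr(b) tr(a^2 b) - tr(a^2)   [square of b] = x*y*z - x^2 - y^2 + 2
apply: tr(a b^2 a b) = tr(b) tr(a b a b) - tr(a b a)   [square of b] = y*z^2 - x*z - y
use: tr(b^2 a b^-1 a) = tr(a b^2 a) tr(b) - tr(a b^2 a b)   [inverse elimination on b] = x*y^2*z - x^2*y - y^3 - y*z^2 + x*z + 3*y
apply: tr(b a b^-1 a^-1 b) = tr(b^2 a b^-1) tr(a) - tr(b^2 a b^-1 a)   [inverse elimination on a] = -x*y^2*z + x^2*y + y^3 + y*z^2 - 3*y
apply: tr(b a b a b a) = tr(a b a b) tr(a b) - tr(b a)   [split at a repeated a] = z^3 - 3*z
tr(a^-1 b a b a b) = tr(b a b a b) tr(a) - tr(b a b a b a)   [inverse elimination on a] = x*y*z^2 - x^2*z - z^3 - x*y + 3*z
use: tr(b a b^-1 a^-1 b a) = tr(a^-1 b a b a) tr(b) - tr(a^-1 b a b a b)   [inverse elimination on b] = -x*y*z^2 + x^2*z + y^2*z + z^3 - 3*z
use: tr(b a^-1 b a b^-1 a^-1) = tr(b a b^-1 a^-1 b) tr(a) - tr(b a b^-1 a^-1 b a)   [inverse elimination on a] = -x^2*y^2*z + x^3*y + x*y^3 + 2*x*y*z^2 - x^2*z - y^2*z - z^3 - 3*x*y + 3*z
apply: tr(a^-1 b a b^-1 a^-2 b) = tr(b a^-1 b a b^-1 a^-1) tr(a) - tr(b a^-1 b a b^-1)   [inverse elimination on a] = -x^3*y^2*z + x^4*y + x^2*y^3 + 2*x^2*y*z^2 - x^3*z - x*y^2*z - x*z^3 - 3*x^2*y + 3*x*z - y
assemble the triple (tr(r) - 2; tr(r a) - x; tr(r b) - y)

-x^3*y*z + x^4 + x^2*y^2 + x^2*z^2 + x*y*z - 4*x^2 - y^2 - z^2; -x^2*y*z + x^3 + x*y^2 + x*z^2 - 4*x; -x^3*y^2*z + x^4*y + x^2*y^3 + 2*x^2*y*z^2 - x^3*z - x*y^2*z - x*z^3 - 3*x^2*y + 3*x*z - 2*y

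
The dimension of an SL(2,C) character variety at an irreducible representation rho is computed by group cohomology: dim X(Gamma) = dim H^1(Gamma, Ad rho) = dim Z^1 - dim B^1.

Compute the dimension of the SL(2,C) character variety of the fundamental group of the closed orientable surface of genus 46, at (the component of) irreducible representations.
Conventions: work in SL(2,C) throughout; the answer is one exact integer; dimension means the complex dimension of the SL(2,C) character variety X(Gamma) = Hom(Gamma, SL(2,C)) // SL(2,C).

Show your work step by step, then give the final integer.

The genus-46 surface group: 2g = 92 generators, one relator prod [a_i, b_i].
Before the relator condition, cocycle space has dim 3*92 = 276.
At an irreducible rho, H^2 = coker(d_2) vanishes (Poincare duality: H^2 is dual to H^0 = invariants = 0), so d_2 is surjective onto sl_2 and dim Z^1 = 276 - 3 = 273.
dim B^1 = 3 (coboundaries, injective at irreducible rho).
Hence dim X = 273 - 3 = 270.

270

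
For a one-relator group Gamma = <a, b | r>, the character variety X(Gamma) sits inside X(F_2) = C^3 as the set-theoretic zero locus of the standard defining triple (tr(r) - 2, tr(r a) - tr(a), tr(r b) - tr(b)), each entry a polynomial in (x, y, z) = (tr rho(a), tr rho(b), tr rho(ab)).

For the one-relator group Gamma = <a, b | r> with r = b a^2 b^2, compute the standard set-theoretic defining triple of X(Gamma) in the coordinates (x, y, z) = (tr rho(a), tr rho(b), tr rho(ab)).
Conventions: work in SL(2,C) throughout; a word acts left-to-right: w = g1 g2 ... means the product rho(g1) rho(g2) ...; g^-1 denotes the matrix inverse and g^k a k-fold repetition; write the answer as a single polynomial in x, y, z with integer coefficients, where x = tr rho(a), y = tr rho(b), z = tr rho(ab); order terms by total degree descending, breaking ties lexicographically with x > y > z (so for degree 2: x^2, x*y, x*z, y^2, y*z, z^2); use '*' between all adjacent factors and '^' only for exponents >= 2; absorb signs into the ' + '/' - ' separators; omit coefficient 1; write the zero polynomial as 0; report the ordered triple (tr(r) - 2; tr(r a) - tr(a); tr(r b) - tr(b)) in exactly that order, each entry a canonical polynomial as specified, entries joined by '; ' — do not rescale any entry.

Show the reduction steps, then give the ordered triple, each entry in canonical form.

trace(b^2 a) = trace(b) trace(a b) - trace(a) = y*z - x
trace(b^2) = trace(b) trace(b) - trace(1) = y^2 - 2
trace(b a^2 b) = trace(a) trace(b^2 a) - trace(b^2) = x*y*z - x^2 - y^2 + 2
so trace(b a^2) = trace(a) trace(b a) - trace(b) = x*z - y
reduce: trace(b a^2 b^2) = trace(b) trace(b a^2 b) - trace(b a^2) = x*y^2*z - x^2*y - y^3 - x*z + 3*y
trace(a b a b) = trace(a b) trace(a b) - trace(1)  (split on a) = z^2 - 2
trace(b^2 a b a) = trace(b) trace(a b a b) - trace(a b a)  (reduce the b square) = y*z^2 - x*z - y
so trace(b^2 a b) = trace(b) trace(b a b) - trace(b a)  (reduce the b square) = y^2*z - x*y - z
reduce: trace(b a^2 b^2 a) = trace(a) trace(b^2 a b a) - trace(b^2 a b)  (reduce the a square) = x*y*z^2 - x^2*z - y^2*z + z
trace(b a^2 b^3) = trace(b) trace(b a^2 b^2) - trace(b a^2 b)  (reduce the b square) = x*y^3*z - x^2*y^2 - y^4 - 2*x*y*z + x^2 + 4*y^2 - 2
assemble the triple (trace(r) - 2; trace(r a) - x; trace(r b) - y)

x*y^2*z - x^2*y - y^3 - x*z + 3*y - 2; x*y*z^2 - x^2*z - y^2*z - x + z; x*y^3*z - x^2*y^2 - y^4 - 2*x*y*z + x^2 + 4*y^2 - y - 2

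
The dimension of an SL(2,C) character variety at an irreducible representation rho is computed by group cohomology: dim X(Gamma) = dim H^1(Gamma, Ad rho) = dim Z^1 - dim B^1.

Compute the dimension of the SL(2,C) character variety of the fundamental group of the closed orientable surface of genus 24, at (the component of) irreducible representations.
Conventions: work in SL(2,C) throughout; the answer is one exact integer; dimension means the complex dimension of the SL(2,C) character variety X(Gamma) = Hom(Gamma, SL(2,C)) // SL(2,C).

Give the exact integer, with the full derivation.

pi_1 of the closed genus-24 surface has 48 generators bound by the single product-of-commutators relator.
Unconstrained cocycle data is one sl_2 vector per generator (144 dimensions), cut by the relator condition d_2(z) = 0.
H^2 = coker(d_2) is dual to H^0 = 0 at irreducible rho (Poincare duality), so d_2 is onto: dim Z^1 = 141.
As always at irreducible rho, dim B^1 = 3.
dim H^1 = 141 - 3 = 138 = dim X.

138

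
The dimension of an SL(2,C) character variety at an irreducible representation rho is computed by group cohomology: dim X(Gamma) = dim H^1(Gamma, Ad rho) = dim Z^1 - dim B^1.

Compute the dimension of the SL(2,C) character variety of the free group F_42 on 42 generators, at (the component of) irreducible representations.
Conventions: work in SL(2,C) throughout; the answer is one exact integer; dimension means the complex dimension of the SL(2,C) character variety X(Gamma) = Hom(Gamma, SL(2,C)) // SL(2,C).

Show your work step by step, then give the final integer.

123

Here Gamma is free of rank 42 — no relator constrains a cocycle.
So Z^1 = (sl_2)^42 in full: dim Z^1 = 126.
Irreducibility makes the coboundary map sl_2 -> Z^1 injective (trivial centralizer), so dim B^1 = 3.
dim H^1 = 126 - 3 = 123, which is dim X.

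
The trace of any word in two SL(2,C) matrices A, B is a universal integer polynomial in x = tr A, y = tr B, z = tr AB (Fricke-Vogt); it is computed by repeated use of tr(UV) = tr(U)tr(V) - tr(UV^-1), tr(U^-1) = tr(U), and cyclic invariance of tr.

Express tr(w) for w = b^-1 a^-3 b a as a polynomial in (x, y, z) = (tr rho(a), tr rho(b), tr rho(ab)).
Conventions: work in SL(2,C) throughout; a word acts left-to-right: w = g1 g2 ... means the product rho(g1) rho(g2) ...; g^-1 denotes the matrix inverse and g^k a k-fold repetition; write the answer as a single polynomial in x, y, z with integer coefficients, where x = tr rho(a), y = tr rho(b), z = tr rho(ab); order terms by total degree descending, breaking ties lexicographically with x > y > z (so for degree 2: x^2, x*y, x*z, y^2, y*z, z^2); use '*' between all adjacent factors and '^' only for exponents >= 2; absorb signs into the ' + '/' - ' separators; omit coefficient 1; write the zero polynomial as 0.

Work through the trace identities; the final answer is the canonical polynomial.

-x^3*y*z + x^4 + x^2*y^2 + x^2*z^2 + x*y*z - 4*x^2 - y^2 - z^2 + 2

tr(a b a) = tr(a) * tr(b a) - tr(b) = x*z - y
so tr(a b a b) = tr(b a) * tr(b a) - tr(1)   [split at repeated b] = z^2 - 2
so tr(b a b^-1 a) = tr(a b a) * tr(b) - tr(a b a b) = x*y*z - y^2 - z^2 + 2
tr(a^-1 b a b^-1) = tr(b a b^-1) * tr(a) - tr(b a b^-1 a) = -x*y*z + x^2 + y^2 + z^2 - 2
tr(a^-2 b a b^-1) = tr(a^-1 b a b^-1) * tr(a) - tr(a^-1 b a b^-1 a) = -x^2*y*z + x^3 + x*y^2 + x*z^2 - 3*x
so tr(b^-1 a^-3 b a) = tr(a^-2 b a b^-1) * tr(a) - tr(a^-2 b a b^-1 a) = -x^3*y*z + x^4 + x^2*y^2 + x^2*z^2 + x*y*z - 4*x^2 - y^2 - z^2 + 2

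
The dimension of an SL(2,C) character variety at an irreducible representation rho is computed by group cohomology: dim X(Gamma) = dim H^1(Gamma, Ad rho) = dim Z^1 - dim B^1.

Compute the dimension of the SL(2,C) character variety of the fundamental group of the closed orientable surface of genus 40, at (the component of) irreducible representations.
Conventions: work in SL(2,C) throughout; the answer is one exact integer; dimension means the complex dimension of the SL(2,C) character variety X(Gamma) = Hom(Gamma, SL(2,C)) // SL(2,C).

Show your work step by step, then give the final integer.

Gamma = pi_1(Sigma_40) = < a_1, b_1, ..., a_40, b_40 | prod [a_i, b_i] > has 2g = 80 generators and 1 relator.
A cocycle assigns one sl_2 vector per generator subject to the relator condition d_2(z) = 0: dim of the unconstrained space is 3*2g = 240.
H^2 = coker(d_2) is dual to H^0 = 0 at irreducible rho (Poincare duality), so d_2 is onto: dim Z^1 = 237.
Coboundaries contribute dim B^1 = 3 (injective at irreducible rho).
dim H^1 = 237 - 3 = 234 = dim X.

234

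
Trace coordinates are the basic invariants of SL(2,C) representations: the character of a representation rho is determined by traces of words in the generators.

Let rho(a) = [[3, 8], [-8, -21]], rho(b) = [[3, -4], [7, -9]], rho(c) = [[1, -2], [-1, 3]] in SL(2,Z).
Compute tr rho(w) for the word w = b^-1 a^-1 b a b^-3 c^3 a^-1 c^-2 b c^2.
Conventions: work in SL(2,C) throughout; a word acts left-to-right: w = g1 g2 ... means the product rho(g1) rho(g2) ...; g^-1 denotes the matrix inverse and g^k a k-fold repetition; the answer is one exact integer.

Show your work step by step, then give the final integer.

-11298604207560

rho(b^-1) = [[-9, 4], [-7, 3]]
... * rho(a^-1) = [[-21, -8], [8, 3]]  ->  [[221, 84], [171, 65]]
... * rho(b) = [[3, -4], [7, -9]]  ->  [[1251, -1640], [968, -1269]]
... * rho(a) = [[3, 8], [-8, -21]]  ->  [[16873, 44448], [13056, 34393]]
... * rho(b^-1) = [[-9, 4], [-7, 3]]  ->  [[-462993, 200836], [-358255, 155403]]
... * rho(b^-1) = [[-9, 4], [-7, 3]]  ->  [[2761085, -1249464], [2136474, -966811]]
... * rho(b^-1) = [[-9, 4], [-7, 3]]  ->  [[-16103517, 7295948], [-12460589, 5645463]]
... * rho(c) = [[1, -2], [-1, 3]]  ->  [[-23399465, 54094878], [-18106052, 41857567]]
... * rho(c) = [[1, -2], [-1, 3]]  ->  [[-77494343, 209083564], [-59963619, 161784805]]
... * rho(c) = [[1, -2], [-1, 3]]  ->  [[-286577907, 782239378], [-221748424, 605281653]]
... * rho(a^-1) = [[-21, -8], [8, 3]]  ->  [[12276051071, 4639341390], [9498970128, 3589832351]]
... * rho(c^-1) = [[3, 2], [1, 1]]  ->  [[41467494603, 29191443532], [32086742735, 22587772607]]
... * rho(c^-1) = [[3, 2], [1, 1]]  ->  [[153593927341, 112126432738], [118848000812, 86761258077]]
... * rho(b) = [[3, -4], [7, -9]]  ->  [[1245666811189, -1623513604006], [963872808975, -1256243325941]]
... * rho(c) = [[1, -2], [-1, 3]]  ->  [[2869180415195, -7361874434396], [2220116134916, -5696475595773]]
... * rho(c) = [[1, -2], [-1, 3]]  ->  [[10231054849591, -27823984133578], [7916591730689, -21529659057151]]
tr = 10231054849591 + -21529659057151 = -11298604207560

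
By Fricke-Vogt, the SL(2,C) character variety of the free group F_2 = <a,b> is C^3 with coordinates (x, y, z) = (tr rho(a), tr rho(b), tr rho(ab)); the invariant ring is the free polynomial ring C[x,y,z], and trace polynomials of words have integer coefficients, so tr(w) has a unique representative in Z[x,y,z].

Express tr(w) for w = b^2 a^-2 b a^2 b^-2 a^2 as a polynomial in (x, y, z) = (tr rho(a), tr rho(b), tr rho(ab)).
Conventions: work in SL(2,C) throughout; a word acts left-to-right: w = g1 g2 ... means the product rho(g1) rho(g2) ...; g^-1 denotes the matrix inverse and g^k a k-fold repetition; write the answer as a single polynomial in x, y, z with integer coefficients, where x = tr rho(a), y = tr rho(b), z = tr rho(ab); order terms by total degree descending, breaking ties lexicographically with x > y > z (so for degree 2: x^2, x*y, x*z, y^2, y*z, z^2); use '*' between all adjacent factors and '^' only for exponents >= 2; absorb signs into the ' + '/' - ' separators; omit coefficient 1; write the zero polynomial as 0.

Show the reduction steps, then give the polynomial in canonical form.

x^5*y^4*z - x^6*y^3 - x^4*y^5 - 2*x^4*y^3*z^2 + x^3*y^2*z^3 + x^6*y + 6*x^4*y^3 + x^4*y*z^2 + x^2*y^5 + x^2*y^3*z^2 - 2*x^3*y^2*z - 6*x^4*y - 6*x^2*y^3 - 2*x^2*y*z^2 + 8*x^2*y + x*z - y

trace(b^2 a) = trace(b)*trace(a b) - trace(a)   [square of b] = y*z - x
trace(b^2) = trace(b)*trace(b) - trace(1)   [square of b] = y^2 - 2
so trace(a b^2 a) = trace(a)*trace(b^2 a) - trace(b^2)   [square of a] = x*y*z - x^2 - y^2 + 2
trace(b a^3 b) = trace(a)*trace(a b^2 a) - trace(a b^2)   [square of a] = x^2*y*z - x^3 - x*y^2 - y*z + 3*x
trace(b a^2) = trace(a)*trace(b a) - trace(b)   [square of a] = x*z - y
trace(b a^3) = trace(a)*trace(b a^2) - trace(b a)   [square of a] = x^2*z - x*y - z
trace(a b^3 a^2) = trace(b)*trace(b a^3 b) - trace(b a^3)   [square of b] = x^2*y^2*z - x^3*y - x*y^3 - x^2*z - y^2*z + 4*x*y + z
reduce: trace(a b^3 a) = trace(b)*trace(b a^2 b) - trace(b a^2)   [square of b] = x*y^2*z - x^2*y - y^3 - x*z + 3*y
so trace(a^2 b^3 a^2) = trace(a)*trace(a b^3 a^2) - trace(a b^3 a)   [square of a] = x^3*y^2*z - x^4*y - x^2*y^3 - x^3*z - 2*x*y^2*z + 5*x^2*y + y^3 + 2*x*z - 3*y
so trace(b a b a) = trace(b a)*trace(b a) - trace(1)   [split at a repeated b] = z^2 - 2
trace(a b a^2 b) = trace(a)*trace(b a b a) - trace(b a b)   [square of a] = x*z^2 - y*z - x
so trace(a b a^2 b^2) = trace(b)*trace(a b a^2 b) - trace(a b a^2)   [square of b] = x*y*z^2 - x^2*z - y^2*z + z
trace(b a^2 b^3 a) = trace(b)*trace(a b a^2 b^2) - trace(a b a^2 b)   [square of b] = x*y^2*z^2 - x^2*y*z - y^3*z - x*z^2 + 2*y*z + x
so trace(b a^2 b^3) = trace(b)*trace(b a^2 b^2) - trace(b a^2 b)   [square of b] = x*y^3*z - x^2*y^2 - y^4 - 2*x*y*z + x^2 + 4*y^2 - 2
so trace(a^2 b^3 a^2 b) = trace(a)*trace(b a^2 b^3 a) - trace(b a^2 b^3)   [square of a] = x^2*y^2*z^2 - x^3*y*z - 2*x*y^3*z + x^2*y^2 - x^2*z^2 + y^4 + 4*x*y*z - 4*y^2 + 2
trace(b a^2 b^-1 a^2 b^2) = trace(a^2 b^3 a^2)*trace(b) - trace(a^2 b^3 a^2 b)   [inverse elimination on b] = x^3*y^3*z - x^4*y^2 - x^2*y^4 - x^2*y^2*z^2 + 4*x^2*y^2 + x^2*z^2 - 2*x*y*z + y^2 - 2
so trace(a b a^3 b) = trace(a)*trace(a b a b a) - trace(a b a b)   [square of a] = x^2*z^2 - x*y*z - x^2 - z^2 + 2
reduce: trace(a b a^3) = trace(a)*trace(a^2 b a) - trace(a^2 b)   [square of a] = x^3*z - x^2*y - 2*x*z + y
reduce: trace(a^2 b^2 a b a) = trace(b)*trace(a b a^3 b) - trace(a b a^3)   [square of b] = x^2*y*z^2 - x^3*z - x*y^2*z - y*z^2 + 2*x*z + y
reduce: trace(a^2 b^2 a b a^2) = trace(a)*trace(a^2 b^2 a b a) - trace(a^2 b^2 a b)   [square of a] = x^3*y*z^2 - x^4*z - x^2*y^2*z - 2*x*y*z^2 + 3*x^2*z + y^2*z + x*y - z
so trace(b a b a b a) = trace(a b)*trace(a b a b) - trace(a^-1 b^-1)   [split at a repeated a] = z^3 - 3*z
trace(b a b a b) = trace(b)*trace(a b a b) - trace(a b a)   [square of b] = y*z^2 - x*z - y
trace(b a^2 b a b a) = trace(a)*trace(b a b a b a) - trace(b a b a b)   [square of a] = x*z^3 - y*z^2 - 2*x*z + y
so trace(b a^2 b a b) = trace(b)*trace(a^2 b a b) - trace(a^2 b a)   [square of b] = x*y*z^2 - x^2*z - y^2*z + z
so trace(a b a^2 b a^2 b) = trace(a)*trace(b a^2 b a b a) - trace(b a^2 b a b)   [square of a] = x^2*z^3 - 2*x*y*z^2 - x^2*z + y^2*z + x*y - z
so trace(a b a^2 b a^2) = trace(a)*trace(b a^3 b a) - trace(b a^3 b)   [square of a] = x^3*z^2 - 2*x^2*y*z + x*y^2 - x*z^2 + y*z - x
trace(a^2 b^2 a b a^2 b) = trace(b)*trace(a b a^2 b a^2 b) - trace(a b a^2 b a^2)   [square of b] = x^2*y*z^3 - x^3*z^2 - 2*x*y^2*z^2 + x^2*y*z + y^3*z + x*z^2 - 2*y*z + x
so trace(b a^2 b^-1 a^2 b^2 a) = trace(a^2 b^2 a b a^2)*trace(b) - trace(a^2 b^2 a b a^2 b)   [inverse elimination on b] = x^3*y^2*z^2 - x^4*y*z - x^2*y^3*z - x^2*y*z^3 + x^3*z^2 + 2*x^2*y*z + x*y^2 - x*z^2 + y*z - x
trace(a^-1 b a^2 b^-1 a^2 b^2) = trace(b a^2 b^-1 a^2 b^2)*trace(a) - trace(b a^2 b^-1 a^2 b^2 a)   [inverse elimination on a] = x^4*y^3*z - x^5*y^2 - x^3*y^4 - 2*x^3*y^2*z^2 + x^4*y*z + x^2*y^3*z + x^2*y*z^3 + 4*x^3*y^2 - 4*x^2*y*z + x*z^2 - y*z - x
trace(a^2 b^2 a^-2 b a^2 b^-1) = trace(a^-1 b a^2 b^-1 a^2 b^2)*trace(a) - trace(a^-1 b a^2 b^-1 a^2 b^2 a)   [inverse elimination on a] = x^5*y^3*z - x^6*y^2 - x^4*y^4 - 2*x^4*y^2*z^2 + x^5*y*z + x^3*y*z^3 + 5*x^4*y^2 + x^2*y^4 + x^2*y^2*z^2 - 4*x^3*y*z - 4*x^2*y^2 + x*y*z - x^2 - y^2 + 2
so trace(a^-1 b a^4 b^2) = trace(b a^4 b^2)*trace(a) - trace(b a^4 b^2 a)   [inverse elimination on a] = x^4*y^2*z - x^5*y - x^3*y^3 - x^3*y*z^2 - x^2*y^2*z + 5*x^3*y + x*y^3 + 2*x*y*z^2 - x^2*z - y^2*z - 4*x*y + z
trace(a^2 b^2 a^-2 b a^2) = trace(a^-1 b a^4 b^2)*trace(a) - trace(a^-1 b a^4 b^2 a)   [inverse elimination on a] = x^5*y^2*z - x^6*y - x^4*y^3 - x^4*y*z^2 - 2*x^3*y^2*z + 6*x^4*y + 2*x^2*y^3 + 2*x^2*y*z^2 + x*y^2*z - 9*x^2*y - y^3 - x*z + 3*y
so trace(b^2 a^-2 b a^2 b^-2 a^2) = trace(a^2 b^2 a^-2 b a^2 b^-1)*trace(b) - trace(a^2 b^2 a^-2 b a^2)   [inverse elimination on b] = x^5*y^4*z - x^6*y^3 - x^4*y^5 - 2*x^4*y^3*z^2 + x^3*y^2*z^3 + x^6*y + 6*x^4*y^3 + x^4*y*z^2 + x^2*y^5 + x^2*y^3*z^2 - 2*x^3*y^2*z - 6*x^4*y - 6*x^2*y^3 - 2*x^2*y*z^2 + 8*x^2*y + x*z - y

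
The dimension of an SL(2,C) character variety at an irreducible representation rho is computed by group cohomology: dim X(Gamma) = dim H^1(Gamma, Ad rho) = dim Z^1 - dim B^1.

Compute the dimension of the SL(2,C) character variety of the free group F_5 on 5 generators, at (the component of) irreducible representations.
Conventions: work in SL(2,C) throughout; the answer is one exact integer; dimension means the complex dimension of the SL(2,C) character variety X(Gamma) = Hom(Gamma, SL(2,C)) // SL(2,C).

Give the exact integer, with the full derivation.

12

Gamma = F_5 has 5 generators and no relators.
So Z^1 = (sl_2)^5 in full: dim Z^1 = 15.
dim B^1 = 3: the coboundary map is injective because an irreducible image has centralizer 0 in sl_2.
Therefore dim X = 15 - 3 = 12.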